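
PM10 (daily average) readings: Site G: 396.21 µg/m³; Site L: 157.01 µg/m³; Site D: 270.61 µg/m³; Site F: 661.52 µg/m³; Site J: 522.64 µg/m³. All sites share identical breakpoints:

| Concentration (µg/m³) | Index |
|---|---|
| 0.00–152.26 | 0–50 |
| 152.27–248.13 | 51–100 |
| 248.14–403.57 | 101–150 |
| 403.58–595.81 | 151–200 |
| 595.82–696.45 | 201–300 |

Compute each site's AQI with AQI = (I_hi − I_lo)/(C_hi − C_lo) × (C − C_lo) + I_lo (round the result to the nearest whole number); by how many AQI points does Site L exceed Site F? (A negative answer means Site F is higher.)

Site G: row 248.14–403.57 (AQI 101–150). (150−101)·(396.21−248.14)/(403.57−248.14) + 101 = 49·148.07/155.43 + 101 ≈ 147.68 → 148.
Site L 157.01: bracket 152.27–248.13 → index 51–100; slope 49/95.86, offset 4.74.
AQI = 51 + 49/95.86·4.74 ≈ 53.42 ⇒ 53.
Site D: row 248.14–403.57 (AQI 101–150). (150−101)·(270.61−248.14)/(403.57−248.14) + 101 = 49·22.47/155.43 + 101 ≈ 108.08 → 108.
Site F 661.52: bracket 595.82–696.45 → index 201–300; slope 99/100.63, offset 65.70.
AQI = 201 + 99/100.63·65.70 ≈ 265.64 ⇒ 266.
Site J 522.64: bracket 403.58–595.81 → index 151–200; slope 49/192.23, offset 119.06.
AQI = 151 + 49/192.23·119.06 ≈ 181.35 ⇒ 181.
AQIs: Site G=148, Site L=53, Site D=108, Site F=266, Site J=181. Site L (53) − Site F (266) = -213.

-213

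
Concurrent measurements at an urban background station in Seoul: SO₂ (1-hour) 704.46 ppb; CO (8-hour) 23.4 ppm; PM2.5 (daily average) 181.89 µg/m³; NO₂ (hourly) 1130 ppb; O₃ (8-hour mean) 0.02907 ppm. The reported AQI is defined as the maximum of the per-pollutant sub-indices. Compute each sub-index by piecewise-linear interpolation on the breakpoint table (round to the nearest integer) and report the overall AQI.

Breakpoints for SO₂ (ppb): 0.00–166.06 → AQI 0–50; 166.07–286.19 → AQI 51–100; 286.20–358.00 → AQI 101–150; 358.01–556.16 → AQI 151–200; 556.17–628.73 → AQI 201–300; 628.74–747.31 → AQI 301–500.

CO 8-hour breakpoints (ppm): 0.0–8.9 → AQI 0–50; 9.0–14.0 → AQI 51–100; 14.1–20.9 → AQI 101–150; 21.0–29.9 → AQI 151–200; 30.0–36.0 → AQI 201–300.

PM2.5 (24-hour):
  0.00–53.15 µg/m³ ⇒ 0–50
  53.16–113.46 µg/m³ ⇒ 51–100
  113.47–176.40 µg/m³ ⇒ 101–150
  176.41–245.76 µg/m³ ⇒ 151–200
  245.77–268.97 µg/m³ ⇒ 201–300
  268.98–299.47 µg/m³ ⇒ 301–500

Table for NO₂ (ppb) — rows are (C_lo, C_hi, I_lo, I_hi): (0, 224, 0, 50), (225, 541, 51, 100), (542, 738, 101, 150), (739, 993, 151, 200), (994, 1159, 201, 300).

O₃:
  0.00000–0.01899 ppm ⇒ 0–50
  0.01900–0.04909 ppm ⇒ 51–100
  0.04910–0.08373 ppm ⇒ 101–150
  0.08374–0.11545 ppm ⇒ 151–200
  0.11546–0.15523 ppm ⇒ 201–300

428

SO₂ 704.46: bracket 628.74–747.31 → index 301–500; slope 199/118.57, offset 75.72.
AQI = 301 + 199/118.57·75.72 ≈ 428.08 ⇒ 428.
CO: 23.4 ∈ [21.0, 29.9] ↔ index [151, 200].
151 + (23.4−21.0)·(200−151)/(29.9−21.0) = 151 + 2.4·49/8.9 ≈ 164.21, so AQI = 164.
PM2.5 181.89: bracket 176.41–245.76 → index 151–200; slope 49/69.35, offset 5.48.
AQI = 151 + 49/69.35·5.48 ≈ 154.87 ⇒ 155.
NO₂: 1130 lies in 994–1159, so I_lo=201, I_hi=300, C_lo=994, C_hi=1159.
(300−201)/(1159−994) × (1130−994) + 201 = 99/165 × 136 + 201 ≈ 282.60 → 283.
O₃: row 0.01900–0.04909 (AQI 51–100). (100−51)·(0.02907−0.01900)/(0.04909−0.01900) + 51 = 49·0.01007/0.03009 + 51 ≈ 67.40 → 67.
Sub-indices: SO₂→428, CO→164, PM2.5→155, NO₂→283, O₃→67. Overall AQI = max = 428; dominant pollutant is SO₂.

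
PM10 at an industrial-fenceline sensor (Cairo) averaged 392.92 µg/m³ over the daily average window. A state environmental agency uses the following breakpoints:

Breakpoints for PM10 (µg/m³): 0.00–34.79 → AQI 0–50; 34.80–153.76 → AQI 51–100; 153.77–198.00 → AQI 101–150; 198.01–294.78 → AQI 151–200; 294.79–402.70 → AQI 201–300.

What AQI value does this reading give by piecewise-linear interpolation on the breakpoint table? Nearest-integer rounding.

PM10: 392.92 ∈ [294.79, 402.70] ↔ index [201, 300].
201 + (392.92−294.79)·(300−201)/(402.70−294.79) = 201 + 98.13·99/107.91 ≈ 291.03, so AQI = 291.
AQI 291 falls in the Very Unhealthy category.

291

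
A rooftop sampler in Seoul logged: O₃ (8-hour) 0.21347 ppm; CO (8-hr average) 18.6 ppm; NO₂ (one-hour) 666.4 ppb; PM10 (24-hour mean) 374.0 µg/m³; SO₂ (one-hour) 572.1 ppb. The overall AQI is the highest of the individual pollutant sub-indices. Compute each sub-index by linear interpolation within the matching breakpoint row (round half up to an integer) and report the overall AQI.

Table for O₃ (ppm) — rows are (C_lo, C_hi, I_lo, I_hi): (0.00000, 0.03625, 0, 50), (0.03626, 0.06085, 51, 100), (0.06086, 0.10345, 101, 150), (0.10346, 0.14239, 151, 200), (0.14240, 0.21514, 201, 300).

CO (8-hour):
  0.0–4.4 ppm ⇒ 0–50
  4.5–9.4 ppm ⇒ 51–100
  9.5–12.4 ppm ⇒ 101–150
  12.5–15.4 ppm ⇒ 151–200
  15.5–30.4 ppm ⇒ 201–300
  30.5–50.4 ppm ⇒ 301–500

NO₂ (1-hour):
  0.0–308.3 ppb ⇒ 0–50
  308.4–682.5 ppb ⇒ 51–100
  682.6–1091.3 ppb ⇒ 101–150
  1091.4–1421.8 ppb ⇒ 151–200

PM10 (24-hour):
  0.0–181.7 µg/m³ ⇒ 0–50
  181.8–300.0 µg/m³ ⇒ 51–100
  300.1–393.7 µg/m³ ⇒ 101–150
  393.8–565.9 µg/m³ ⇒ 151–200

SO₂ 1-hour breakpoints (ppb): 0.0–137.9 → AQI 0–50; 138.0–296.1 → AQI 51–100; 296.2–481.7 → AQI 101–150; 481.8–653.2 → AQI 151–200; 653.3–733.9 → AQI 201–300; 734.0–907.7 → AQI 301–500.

O₃ 0.21347: bracket 0.14240–0.21514 → index 201–300; slope 99/0.07274, offset 0.07107.
AQI = 201 + 99/0.07274·0.07107 ≈ 297.73 ⇒ 298.
CO: row 15.5–30.4 (AQI 201–300). (300−201)·(18.6−15.5)/(30.4−15.5) + 201 = 99·3.1/14.9 + 201 ≈ 221.60 → 222.
NO₂ 666.4: bracket 308.4–682.5 → index 51–100; slope 49/374.1, offset 358.0.
AQI = 51 + 49/374.1·358.0 ≈ 97.89 ⇒ 98.
PM10: 374.0 lies in 300.1–393.7, so I_lo=101, I_hi=150, C_lo=300.1, C_hi=393.7.
(150−101)/(393.7−300.1) × (374.0−300.1) + 101 = 49/93.6 × 73.9 + 101 ≈ 139.69 → 140.
SO₂: 572.1 lies in 481.8–653.2, so I_lo=151, I_hi=200, C_lo=481.8, C_hi=653.2.
(200−151)/(653.2−481.8) × (572.1−481.8) + 151 = 49/171.4 × 90.3 + 151 ≈ 176.82 → 177.
Sub-indices: O₃→298, CO→222, NO₂→98, PM10→140, SO₂→177. Overall AQI = max = 298; dominant pollutant is O₃.

298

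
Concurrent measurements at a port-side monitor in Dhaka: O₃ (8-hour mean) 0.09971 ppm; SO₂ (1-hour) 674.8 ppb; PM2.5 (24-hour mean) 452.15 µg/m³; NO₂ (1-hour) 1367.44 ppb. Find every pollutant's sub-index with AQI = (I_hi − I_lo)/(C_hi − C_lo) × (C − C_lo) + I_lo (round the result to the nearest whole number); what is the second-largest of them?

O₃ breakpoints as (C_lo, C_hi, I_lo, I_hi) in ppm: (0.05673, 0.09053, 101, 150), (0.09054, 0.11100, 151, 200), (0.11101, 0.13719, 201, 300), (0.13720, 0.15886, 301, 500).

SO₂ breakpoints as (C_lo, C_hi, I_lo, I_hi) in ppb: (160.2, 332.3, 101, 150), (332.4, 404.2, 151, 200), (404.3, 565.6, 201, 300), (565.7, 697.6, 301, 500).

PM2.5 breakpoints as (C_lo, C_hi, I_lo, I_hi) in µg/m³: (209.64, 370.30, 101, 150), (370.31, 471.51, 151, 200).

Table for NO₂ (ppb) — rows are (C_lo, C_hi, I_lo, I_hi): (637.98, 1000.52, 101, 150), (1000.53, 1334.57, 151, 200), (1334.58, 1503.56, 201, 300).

O₃: row 0.09054–0.11100 (AQI 151–200). (200−151)·(0.09971−0.09054)/(0.11100−0.09054) + 151 = 49·0.00917/0.02046 + 151 ≈ 172.96 → 173.
SO₂: row 565.7–697.6 (AQI 301–500). (500−301)·(674.8−565.7)/(697.6−565.7) + 301 = 199·109.1/131.9 + 301 ≈ 465.60 → 466.
PM2.5: 452.15 lies in 370.31–471.51, so I_lo=151, I_hi=200, C_lo=370.31, C_hi=471.51.
(200−151)/(471.51−370.31) × (452.15−370.31) + 151 = 49/101.20 × 81.84 + 151 ≈ 190.63 → 191.
NO₂: 1367.44 lies in 1334.58–1503.56, so I_lo=201, I_hi=300, C_lo=1334.58, C_hi=1503.56.
(300−201)/(1503.56−1334.58) × (1367.44−1334.58) + 201 = 99/168.98 × 32.86 + 201 ≈ 220.25 → 220.
Sub-indices: O₃→173, SO₂→466, PM2.5→191, NO₂→220. Ranked high→low: 466, 220, 191, 173. Second-highest sub-index = 220.

220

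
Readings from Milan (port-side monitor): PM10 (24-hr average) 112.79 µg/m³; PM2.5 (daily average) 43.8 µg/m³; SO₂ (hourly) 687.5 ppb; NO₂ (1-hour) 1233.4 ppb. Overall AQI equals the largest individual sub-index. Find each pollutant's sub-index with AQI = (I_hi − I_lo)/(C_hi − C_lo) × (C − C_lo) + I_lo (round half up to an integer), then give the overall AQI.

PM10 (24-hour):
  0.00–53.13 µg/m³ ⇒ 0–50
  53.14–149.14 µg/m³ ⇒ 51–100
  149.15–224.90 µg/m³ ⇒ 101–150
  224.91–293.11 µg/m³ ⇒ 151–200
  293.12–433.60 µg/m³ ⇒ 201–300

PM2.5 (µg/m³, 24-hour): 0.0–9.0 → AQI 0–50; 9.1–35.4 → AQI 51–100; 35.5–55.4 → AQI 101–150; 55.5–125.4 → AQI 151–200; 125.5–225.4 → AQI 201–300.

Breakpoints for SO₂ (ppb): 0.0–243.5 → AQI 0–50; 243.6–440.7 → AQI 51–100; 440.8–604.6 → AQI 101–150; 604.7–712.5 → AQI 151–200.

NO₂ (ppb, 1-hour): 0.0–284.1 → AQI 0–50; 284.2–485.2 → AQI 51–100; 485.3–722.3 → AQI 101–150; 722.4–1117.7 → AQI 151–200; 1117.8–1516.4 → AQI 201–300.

PM10: row 53.14–149.14 (AQI 51–100). (100−51)·(112.79−53.14)/(149.14−53.14) + 51 = 49·59.65/96.00 + 51 ≈ 81.45 → 81.
PM2.5 43.8: bracket 35.5–55.4 → index 101–150; slope 49/19.9, offset 8.3.
AQI = 101 + 49/19.9·8.3 ≈ 121.44 ⇒ 121.
SO₂: 687.5 ∈ [604.7, 712.5] ↔ index [151, 200].
151 + (687.5−604.7)·(200−151)/(712.5−604.7) = 151 + 82.8·49/107.8 ≈ 188.64, so AQI = 189.
NO₂: row 1117.8–1516.4 (AQI 201–300). (300−201)·(1233.4−1117.8)/(1516.4−1117.8) + 201 = 99·115.6/398.6 + 201 ≈ 229.71 → 230.
Sub-indices: PM10→81, PM2.5→121, SO₂→189, NO₂→230. Overall AQI = max = 230; dominant pollutant is NO₂.
AQI 230: Very Unhealthy.

230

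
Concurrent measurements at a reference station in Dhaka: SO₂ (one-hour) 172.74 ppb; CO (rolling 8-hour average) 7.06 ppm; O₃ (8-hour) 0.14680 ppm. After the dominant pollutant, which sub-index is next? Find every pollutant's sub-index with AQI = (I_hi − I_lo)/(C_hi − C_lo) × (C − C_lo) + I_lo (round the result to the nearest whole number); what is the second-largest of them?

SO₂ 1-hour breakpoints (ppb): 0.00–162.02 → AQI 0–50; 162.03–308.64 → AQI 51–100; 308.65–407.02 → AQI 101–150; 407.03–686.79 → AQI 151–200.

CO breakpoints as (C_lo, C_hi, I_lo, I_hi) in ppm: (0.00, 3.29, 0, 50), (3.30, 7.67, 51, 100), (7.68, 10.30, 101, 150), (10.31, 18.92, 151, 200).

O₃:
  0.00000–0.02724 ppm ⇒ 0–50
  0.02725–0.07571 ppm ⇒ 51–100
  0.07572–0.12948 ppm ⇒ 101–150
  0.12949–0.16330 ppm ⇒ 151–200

93

SO₂ 172.74: bracket 162.03–308.64 → index 51–100; slope 49/146.61, offset 10.71.
AQI = 51 + 49/146.61·10.71 ≈ 54.58 ⇒ 55.
CO: 7.06 lies in 3.30–7.67, so I_lo=51, I_hi=100, C_lo=3.30, C_hi=7.67.
(100−51)/(7.67−3.30) × (7.06−3.30) + 51 = 49/4.37 × 3.76 + 51 ≈ 93.16 → 93.
O₃: row 0.12949–0.16330 (AQI 151–200). (200−151)·(0.14680−0.12949)/(0.16330−0.12949) + 151 = 49·0.01731/0.03381 + 151 ≈ 176.09 → 176.
Sub-indices: SO₂→55, CO→93, O₃→176. Ranked high→low: 176, 93, 55. Second-highest sub-index = 93.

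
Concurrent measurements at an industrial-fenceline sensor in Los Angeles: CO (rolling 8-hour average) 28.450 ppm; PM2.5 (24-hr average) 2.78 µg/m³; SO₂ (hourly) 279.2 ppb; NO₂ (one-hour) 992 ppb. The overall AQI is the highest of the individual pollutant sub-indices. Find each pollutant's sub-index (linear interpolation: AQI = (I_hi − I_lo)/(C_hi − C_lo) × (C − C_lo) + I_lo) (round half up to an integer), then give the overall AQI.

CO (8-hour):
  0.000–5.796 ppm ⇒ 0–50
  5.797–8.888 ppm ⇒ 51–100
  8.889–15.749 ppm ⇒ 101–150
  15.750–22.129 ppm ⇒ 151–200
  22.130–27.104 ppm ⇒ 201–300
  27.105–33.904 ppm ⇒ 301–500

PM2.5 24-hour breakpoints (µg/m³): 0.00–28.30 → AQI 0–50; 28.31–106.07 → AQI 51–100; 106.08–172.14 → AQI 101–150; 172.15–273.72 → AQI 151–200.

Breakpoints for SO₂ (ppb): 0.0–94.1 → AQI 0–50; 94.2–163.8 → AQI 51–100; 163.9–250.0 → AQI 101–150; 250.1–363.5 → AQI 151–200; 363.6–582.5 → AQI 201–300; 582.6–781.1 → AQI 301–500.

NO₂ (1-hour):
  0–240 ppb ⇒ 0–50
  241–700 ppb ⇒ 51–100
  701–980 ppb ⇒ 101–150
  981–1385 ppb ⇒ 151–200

340

CO: row 27.105–33.904 (AQI 301–500). (500−301)·(28.450−27.105)/(33.904−27.105) + 301 = 199·1.345/6.799 + 301 ≈ 340.37 → 340.
PM2.5: 2.78 ∈ [0.00, 28.30] ↔ index [0, 50].
0 + (2.78−0.00)·(50−0)/(28.30−0.00) = 0 + 2.78·50/28.30 ≈ 4.91, so AQI = 5.
SO₂ 279.2: bracket 250.1–363.5 → index 151–200; slope 49/113.4, offset 29.1.
AQI = 151 + 49/113.4·29.1 ≈ 163.57 ⇒ 164.
NO₂: 992 lies in 981–1385, so I_lo=151, I_hi=200, C_lo=981, C_hi=1385.
(200−151)/(1385−981) × (992−981) + 151 = 49/404 × 11 + 151 ≈ 152.33 → 152.
Sub-indices: CO→340, PM2.5→5, SO₂→164, NO₂→152. Overall AQI = max = 340; dominant pollutant is CO.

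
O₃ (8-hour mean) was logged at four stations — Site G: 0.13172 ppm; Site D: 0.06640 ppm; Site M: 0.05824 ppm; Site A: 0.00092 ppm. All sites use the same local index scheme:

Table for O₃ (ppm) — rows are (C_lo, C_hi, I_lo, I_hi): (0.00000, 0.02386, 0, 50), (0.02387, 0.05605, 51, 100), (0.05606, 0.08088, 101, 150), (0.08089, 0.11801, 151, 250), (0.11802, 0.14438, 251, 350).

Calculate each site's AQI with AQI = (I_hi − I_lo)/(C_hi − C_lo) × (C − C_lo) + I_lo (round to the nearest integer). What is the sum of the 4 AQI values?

Site G 0.13172: bracket 0.11802–0.14438 → index 251–350; slope 99/0.02636, offset 0.01370.
AQI = 251 + 99/0.02636·0.01370 ≈ 302.45 ⇒ 302.
Site D: row 0.05606–0.08088 (AQI 101–150). (150−101)·(0.06640−0.05606)/(0.08088−0.05606) + 101 = 49·0.01034/0.02482 + 101 ≈ 121.41 → 121.
Site M: 0.05824 lies in 0.05606–0.08088, so I_lo=101, I_hi=150, C_lo=0.05606, C_hi=0.08088.
(150−101)/(0.08088−0.05606) × (0.05824−0.05606) + 101 = 49/0.02482 × 0.00218 + 101 ≈ 105.30 → 105.
Site A 0.00092: bracket 0.00000–0.02386 → index 0–50; slope 50/0.02386, offset 0.00092.
AQI = 0 + 50/0.02386·0.00092 ≈ 1.93 ⇒ 2.
AQIs: Site G=302, Site D=121, Site M=105, Site A=2. Sum = 302 + 121 + 105 + 2 = 530.

530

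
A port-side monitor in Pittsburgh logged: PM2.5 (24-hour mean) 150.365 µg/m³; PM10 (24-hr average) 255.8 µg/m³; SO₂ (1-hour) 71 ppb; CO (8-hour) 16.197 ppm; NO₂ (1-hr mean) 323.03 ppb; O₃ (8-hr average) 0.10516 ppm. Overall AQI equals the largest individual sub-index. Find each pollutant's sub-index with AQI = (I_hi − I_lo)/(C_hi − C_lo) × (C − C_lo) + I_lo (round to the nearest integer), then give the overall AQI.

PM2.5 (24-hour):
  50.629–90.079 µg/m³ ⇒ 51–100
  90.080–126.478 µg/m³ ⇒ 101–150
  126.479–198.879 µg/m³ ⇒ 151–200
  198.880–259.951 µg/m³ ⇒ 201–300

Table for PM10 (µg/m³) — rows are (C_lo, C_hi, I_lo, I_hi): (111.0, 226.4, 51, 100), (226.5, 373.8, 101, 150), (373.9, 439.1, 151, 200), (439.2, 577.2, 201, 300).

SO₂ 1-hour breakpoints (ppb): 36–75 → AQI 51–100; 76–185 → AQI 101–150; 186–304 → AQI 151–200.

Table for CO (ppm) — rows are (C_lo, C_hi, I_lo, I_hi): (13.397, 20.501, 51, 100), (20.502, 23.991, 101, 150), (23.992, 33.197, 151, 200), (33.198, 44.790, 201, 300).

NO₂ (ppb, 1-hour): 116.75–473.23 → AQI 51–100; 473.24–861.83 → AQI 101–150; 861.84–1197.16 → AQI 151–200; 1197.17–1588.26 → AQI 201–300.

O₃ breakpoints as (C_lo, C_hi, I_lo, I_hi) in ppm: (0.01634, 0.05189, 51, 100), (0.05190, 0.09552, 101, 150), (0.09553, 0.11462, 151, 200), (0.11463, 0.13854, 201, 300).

PM2.5: 150.365 ∈ [126.479, 198.879] ↔ index [151, 200].
151 + (150.365−126.479)·(200−151)/(198.879−126.479) = 151 + 23.886·49/72.400 ≈ 167.17, so AQI = 167.
PM10: row 226.5–373.8 (AQI 101–150). (150−101)·(255.8−226.5)/(373.8−226.5) + 101 = 49·29.3/147.3 + 101 ≈ 110.75 → 111.
SO₂: row 36–75 (AQI 51–100). (100−51)·(71−36)/(75−36) + 51 = 49·35/39 + 51 ≈ 94.97 → 95.
CO 16.197: bracket 13.397–20.501 → index 51–100; slope 49/7.104, offset 2.800.
AQI = 51 + 49/7.104·2.800 ≈ 70.31 ⇒ 70.
NO₂ 323.03: bracket 116.75–473.23 → index 51–100; slope 49/356.48, offset 206.28.
AQI = 51 + 49/356.48·206.28 ≈ 79.35 ⇒ 79.
O₃: row 0.09553–0.11462 (AQI 151–200). (200−151)·(0.10516−0.09553)/(0.11462−0.09553) + 151 = 49·0.00963/0.01909 + 151 ≈ 175.72 → 176.
Sub-indices: PM2.5→167, PM10→111, SO₂→95, CO→70, NO₂→79, O₃→176. Overall AQI = max = 176; dominant pollutant is O₃.
AQI 176: Unhealthy.

176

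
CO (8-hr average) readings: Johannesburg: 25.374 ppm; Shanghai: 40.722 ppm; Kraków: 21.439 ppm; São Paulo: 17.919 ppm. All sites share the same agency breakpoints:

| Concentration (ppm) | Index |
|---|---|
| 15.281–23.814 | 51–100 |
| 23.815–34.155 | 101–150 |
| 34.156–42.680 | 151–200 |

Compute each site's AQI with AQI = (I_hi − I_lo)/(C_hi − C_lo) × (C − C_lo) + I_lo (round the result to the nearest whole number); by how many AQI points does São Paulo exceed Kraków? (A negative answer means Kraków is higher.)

Johannesburg: 25.374 lies in 23.815–34.155, so I_lo=101, I_hi=150, C_lo=23.815, C_hi=34.155.
(150−101)/(34.155−23.815) × (25.374−23.815) + 101 = 49/10.340 × 1.559 + 101 ≈ 108.39 → 108.
Shanghai: 40.722 lies in 34.156–42.680, so I_lo=151, I_hi=200, C_lo=34.156, C_hi=42.680.
(200−151)/(42.680−34.156) × (40.722−34.156) + 151 = 49/8.524 × 6.566 + 151 ≈ 188.74 → 189.
Kraków 21.439: bracket 15.281–23.814 → index 51–100; slope 49/8.533, offset 6.158.
AQI = 51 + 49/8.533·6.158 ≈ 86.36 ⇒ 86.
São Paulo: 17.919 lies in 15.281–23.814, so I_lo=51, I_hi=100, C_lo=15.281, C_hi=23.814.
(100−51)/(23.814−15.281) × (17.919−15.281) + 51 = 49/8.533 × 2.638 + 51 ≈ 66.15 → 66.
AQIs: Johannesburg=108, Shanghai=189, Kraków=86, São Paulo=66. São Paulo (66) − Kraków (86) = -20.

-20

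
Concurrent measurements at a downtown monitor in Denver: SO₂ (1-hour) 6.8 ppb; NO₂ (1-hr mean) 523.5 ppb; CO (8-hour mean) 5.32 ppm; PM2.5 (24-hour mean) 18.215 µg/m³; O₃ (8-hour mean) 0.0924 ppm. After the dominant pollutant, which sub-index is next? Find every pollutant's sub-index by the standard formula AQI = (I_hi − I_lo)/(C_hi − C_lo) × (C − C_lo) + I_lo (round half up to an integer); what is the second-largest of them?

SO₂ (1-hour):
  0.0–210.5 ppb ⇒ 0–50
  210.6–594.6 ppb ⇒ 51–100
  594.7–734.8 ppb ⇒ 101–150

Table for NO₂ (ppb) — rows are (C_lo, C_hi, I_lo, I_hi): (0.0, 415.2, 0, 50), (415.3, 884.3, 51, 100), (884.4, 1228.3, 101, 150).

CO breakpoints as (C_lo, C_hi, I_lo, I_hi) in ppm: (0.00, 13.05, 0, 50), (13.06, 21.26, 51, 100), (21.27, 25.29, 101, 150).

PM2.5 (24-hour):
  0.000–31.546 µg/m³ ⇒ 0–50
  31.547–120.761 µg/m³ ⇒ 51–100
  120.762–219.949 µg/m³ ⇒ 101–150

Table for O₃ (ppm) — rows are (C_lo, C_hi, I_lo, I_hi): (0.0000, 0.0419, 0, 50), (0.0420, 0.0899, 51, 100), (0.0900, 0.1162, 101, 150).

SO₂: row 0.0–210.5 (AQI 0–50). (50−0)·(6.8−0.0)/(210.5−0.0) + 0 = 50·6.8/210.5 + 0 ≈ 1.62 → 2.
NO₂: 523.5 ∈ [415.3, 884.3] ↔ index [51, 100].
51 + (523.5−415.3)·(100−51)/(884.3−415.3) = 51 + 108.2·49/469.0 ≈ 62.30, so AQI = 62.
CO: row 0.00–13.05 (AQI 0–50). (50−0)·(5.32−0.00)/(13.05−0.00) + 0 = 50·5.32/13.05 + 0 ≈ 20.38 → 20.
PM2.5: 18.215 lies in 0.000–31.546, so I_lo=0, I_hi=50, C_lo=0.000, C_hi=31.546.
(50−0)/(31.546−0.000) × (18.215−0.000) + 0 = 50/31.546 × 18.215 + 0 ≈ 28.87 → 29.
O₃: 0.0924 lies in 0.0900–0.1162, so I_lo=101, I_hi=150, C_lo=0.0900, C_hi=0.1162.
(150−101)/(0.1162−0.0900) × (0.0924−0.0900) + 101 = 49/0.0262 × 0.0024 + 101 ≈ 105.49 → 105.
Sub-indices: SO₂→2, NO₂→62, CO→20, PM2.5→29, O₃→105. Ranked high→low: 105, 62, 29, 20, 2. Second-highest sub-index = 62.

62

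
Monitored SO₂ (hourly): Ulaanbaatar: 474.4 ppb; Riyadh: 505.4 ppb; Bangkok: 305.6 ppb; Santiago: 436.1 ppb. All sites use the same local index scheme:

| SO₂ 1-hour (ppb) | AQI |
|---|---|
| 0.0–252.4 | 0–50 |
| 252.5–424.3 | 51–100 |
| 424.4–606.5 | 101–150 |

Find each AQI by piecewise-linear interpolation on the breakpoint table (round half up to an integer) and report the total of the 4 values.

407

Ulaanbaatar: 474.4 lies in 424.4–606.5, so I_lo=101, I_hi=150, C_lo=424.4, C_hi=606.5.
(150−101)/(606.5−424.4) × (474.4−424.4) + 101 = 49/182.1 × 50.0 + 101 ≈ 114.45 → 114.
Riyadh 505.4: bracket 424.4–606.5 → index 101–150; slope 49/182.1, offset 81.0.
AQI = 101 + 49/182.1·81.0 ≈ 122.80 ⇒ 123.
Bangkok: 305.6 ∈ [252.5, 424.3] ↔ index [51, 100].
51 + (305.6−252.5)·(100−51)/(424.3−252.5) = 51 + 53.1·49/171.8 ≈ 66.14, so AQI = 66.
Santiago: 436.1 ∈ [424.4, 606.5] ↔ index [101, 150].
101 + (436.1−424.4)·(150−101)/(606.5−424.4) = 101 + 11.7·49/182.1 ≈ 104.15, so AQI = 104.
AQIs: Ulaanbaatar=114, Riyadh=123, Bangkok=66, Santiago=104. Sum = 114 + 123 + 66 + 104 = 407.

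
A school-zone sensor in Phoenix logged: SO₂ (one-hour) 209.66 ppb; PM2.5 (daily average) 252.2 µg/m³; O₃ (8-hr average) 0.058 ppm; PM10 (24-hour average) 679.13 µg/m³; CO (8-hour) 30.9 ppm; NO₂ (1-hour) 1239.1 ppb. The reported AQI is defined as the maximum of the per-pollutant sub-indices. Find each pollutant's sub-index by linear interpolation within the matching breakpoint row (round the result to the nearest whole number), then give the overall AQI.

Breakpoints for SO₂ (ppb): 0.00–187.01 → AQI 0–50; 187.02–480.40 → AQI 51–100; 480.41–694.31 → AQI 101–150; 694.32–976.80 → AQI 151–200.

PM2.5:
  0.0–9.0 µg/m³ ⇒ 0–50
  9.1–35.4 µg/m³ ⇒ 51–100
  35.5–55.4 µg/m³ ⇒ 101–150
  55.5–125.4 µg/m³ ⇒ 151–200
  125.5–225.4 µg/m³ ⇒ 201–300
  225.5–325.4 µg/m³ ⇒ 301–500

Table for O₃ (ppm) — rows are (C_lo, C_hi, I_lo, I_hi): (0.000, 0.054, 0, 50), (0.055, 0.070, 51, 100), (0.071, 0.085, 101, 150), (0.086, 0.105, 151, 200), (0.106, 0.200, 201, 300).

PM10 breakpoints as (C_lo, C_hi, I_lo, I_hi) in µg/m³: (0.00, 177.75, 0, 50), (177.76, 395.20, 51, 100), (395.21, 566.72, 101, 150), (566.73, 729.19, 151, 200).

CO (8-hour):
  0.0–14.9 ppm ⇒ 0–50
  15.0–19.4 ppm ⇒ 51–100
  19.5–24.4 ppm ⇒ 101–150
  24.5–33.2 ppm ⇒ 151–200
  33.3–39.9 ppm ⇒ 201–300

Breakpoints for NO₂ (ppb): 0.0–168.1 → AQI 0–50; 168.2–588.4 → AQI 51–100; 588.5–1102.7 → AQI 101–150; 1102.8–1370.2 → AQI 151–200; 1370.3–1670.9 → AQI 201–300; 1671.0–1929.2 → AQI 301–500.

SO₂ 209.66: bracket 187.02–480.40 → index 51–100; slope 49/293.38, offset 22.64.
AQI = 51 + 49/293.38·22.64 ≈ 54.78 ⇒ 55.
PM2.5 252.2: bracket 225.5–325.4 → index 301–500; slope 199/99.9, offset 26.7.
AQI = 301 + 199/99.9·26.7 ≈ 354.19 ⇒ 354.
O₃ 0.058: bracket 0.055–0.070 → index 51–100; slope 49/0.015, offset 0.003.
AQI = 51 + 49/0.015·0.003 ≈ 60.80 ⇒ 61.
PM10: 679.13 lies in 566.73–729.19, so I_lo=151, I_hi=200, C_lo=566.73, C_hi=729.19.
(200−151)/(729.19−566.73) × (679.13−566.73) + 151 = 49/162.46 × 112.40 + 151 ≈ 184.90 → 185.
CO: row 24.5–33.2 (AQI 151–200). (200−151)·(30.9−24.5)/(33.2−24.5) + 151 = 49·6.4/8.7 + 151 ≈ 187.05 → 187.
NO₂: 1239.1 lies in 1102.8–1370.2, so I_lo=151, I_hi=200, C_lo=1102.8, C_hi=1370.2.
(200−151)/(1370.2−1102.8) × (1239.1−1102.8) + 151 = 49/267.4 × 136.3 + 151 ≈ 175.98 → 176.
Sub-indices: SO₂→55, PM2.5→354, O₃→61, PM10→185, CO→187, NO₂→176. Overall AQI = max = 354; dominant pollutant is PM2.5.

354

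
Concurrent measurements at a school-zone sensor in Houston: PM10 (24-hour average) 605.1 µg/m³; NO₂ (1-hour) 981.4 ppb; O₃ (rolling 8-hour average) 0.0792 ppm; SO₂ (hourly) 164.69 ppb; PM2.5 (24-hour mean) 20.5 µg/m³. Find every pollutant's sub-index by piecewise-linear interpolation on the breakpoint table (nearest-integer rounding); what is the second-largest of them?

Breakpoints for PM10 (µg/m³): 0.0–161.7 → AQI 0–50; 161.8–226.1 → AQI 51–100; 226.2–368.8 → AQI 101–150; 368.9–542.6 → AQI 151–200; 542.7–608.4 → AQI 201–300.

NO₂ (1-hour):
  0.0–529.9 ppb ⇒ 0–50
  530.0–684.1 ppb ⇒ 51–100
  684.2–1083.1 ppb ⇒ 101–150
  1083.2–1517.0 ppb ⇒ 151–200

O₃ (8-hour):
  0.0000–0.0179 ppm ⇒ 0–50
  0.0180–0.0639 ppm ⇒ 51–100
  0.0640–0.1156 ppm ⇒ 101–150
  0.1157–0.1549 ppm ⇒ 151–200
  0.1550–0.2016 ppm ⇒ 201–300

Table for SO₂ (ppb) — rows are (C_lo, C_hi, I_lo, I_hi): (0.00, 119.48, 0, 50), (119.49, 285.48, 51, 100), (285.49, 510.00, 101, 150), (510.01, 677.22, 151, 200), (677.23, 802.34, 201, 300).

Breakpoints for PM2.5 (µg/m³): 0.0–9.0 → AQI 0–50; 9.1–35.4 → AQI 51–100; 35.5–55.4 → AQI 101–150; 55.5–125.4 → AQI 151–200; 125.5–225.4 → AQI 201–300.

138

PM10: row 542.7–608.4 (AQI 201–300). (300−201)·(605.1−542.7)/(608.4−542.7) + 201 = 99·62.4/65.7 + 201 ≈ 295.03 → 295.
NO₂ 981.4: bracket 684.2–1083.1 → index 101–150; slope 49/398.9, offset 297.2.
AQI = 101 + 49/398.9·297.2 ≈ 137.51 ⇒ 138.
O₃: row 0.0640–0.1156 (AQI 101–150). (150−101)·(0.0792−0.0640)/(0.1156−0.0640) + 101 = 49·0.0152/0.0516 + 101 ≈ 115.43 → 115.
SO₂: 164.69 ∈ [119.49, 285.48] ↔ index [51, 100].
51 + (164.69−119.49)·(100−51)/(285.48−119.49) = 51 + 45.20·49/165.99 ≈ 64.34, so AQI = 64.
PM2.5: 20.5 lies in 9.1–35.4, so I_lo=51, I_hi=100, C_lo=9.1, C_hi=35.4.
(100−51)/(35.4−9.1) × (20.5−9.1) + 51 = 49/26.3 × 11.4 + 51 ≈ 72.24 → 72.
Sub-indices: PM10→295, NO₂→138, O₃→115, SO₂→64, PM2.5→72. Ranked high→low: 295, 138, 115, 72, 64. Second-highest sub-index = 138.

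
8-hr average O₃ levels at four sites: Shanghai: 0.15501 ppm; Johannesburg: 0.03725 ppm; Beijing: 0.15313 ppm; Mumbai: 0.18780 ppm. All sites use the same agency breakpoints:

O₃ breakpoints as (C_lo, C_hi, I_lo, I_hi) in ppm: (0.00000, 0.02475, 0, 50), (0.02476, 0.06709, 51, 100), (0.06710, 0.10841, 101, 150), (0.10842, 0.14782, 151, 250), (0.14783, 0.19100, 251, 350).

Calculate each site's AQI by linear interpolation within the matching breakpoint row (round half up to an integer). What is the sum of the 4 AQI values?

938

Shanghai: 0.15501 lies in 0.14783–0.19100, so I_lo=251, I_hi=350, C_lo=0.14783, C_hi=0.19100.
(350−251)/(0.19100−0.14783) × (0.15501−0.14783) + 251 = 99/0.04317 × 0.00718 + 251 ≈ 267.47 → 267.
Johannesburg: 0.03725 ∈ [0.02476, 0.06709] ↔ index [51, 100].
51 + (0.03725−0.02476)·(100−51)/(0.06709−0.02476) = 51 + 0.01249·49/0.04233 ≈ 65.46, so AQI = 65.
Beijing 0.15313: bracket 0.14783–0.19100 → index 251–350; slope 99/0.04317, offset 0.00530.
AQI = 251 + 99/0.04317·0.00530 ≈ 263.15 ⇒ 263.
Mumbai: 0.18780 ∈ [0.14783, 0.19100] ↔ index [251, 350].
251 + (0.18780−0.14783)·(350−251)/(0.19100−0.14783) = 251 + 0.03997·99/0.04317 ≈ 342.66, so AQI = 343.
AQIs: Shanghai=267, Johannesburg=65, Beijing=263, Mumbai=343. Sum = 267 + 65 + 263 + 343 = 938.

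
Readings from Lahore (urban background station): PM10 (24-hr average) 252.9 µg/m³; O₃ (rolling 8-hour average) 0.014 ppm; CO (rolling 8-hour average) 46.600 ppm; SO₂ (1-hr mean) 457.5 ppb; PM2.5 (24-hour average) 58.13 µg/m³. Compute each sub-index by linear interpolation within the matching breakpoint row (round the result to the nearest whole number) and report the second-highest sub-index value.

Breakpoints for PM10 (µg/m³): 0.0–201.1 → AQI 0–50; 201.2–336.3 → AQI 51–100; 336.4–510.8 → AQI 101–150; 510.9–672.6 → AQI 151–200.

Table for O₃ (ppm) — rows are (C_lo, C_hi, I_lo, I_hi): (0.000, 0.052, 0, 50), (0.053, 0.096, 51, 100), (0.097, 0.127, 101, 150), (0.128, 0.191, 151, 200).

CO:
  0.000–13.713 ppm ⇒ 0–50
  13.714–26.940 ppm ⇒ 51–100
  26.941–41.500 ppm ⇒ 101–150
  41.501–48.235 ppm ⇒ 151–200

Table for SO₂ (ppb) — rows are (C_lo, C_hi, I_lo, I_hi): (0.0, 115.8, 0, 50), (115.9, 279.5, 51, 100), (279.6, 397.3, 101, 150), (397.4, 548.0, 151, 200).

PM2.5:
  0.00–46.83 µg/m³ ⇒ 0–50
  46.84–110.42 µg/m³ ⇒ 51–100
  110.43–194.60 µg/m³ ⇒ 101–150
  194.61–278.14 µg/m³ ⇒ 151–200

171

PM10: 252.9 ∈ [201.2, 336.3] ↔ index [51, 100].
51 + (252.9−201.2)·(100−51)/(336.3−201.2) = 51 + 51.7·49/135.1 ≈ 69.75, so AQI = 70.
O₃ 0.014: bracket 0.000–0.052 → index 0–50; slope 50/0.052, offset 0.014.
AQI = 0 + 50/0.052·0.014 ≈ 13.46 ⇒ 13.
CO 46.600: bracket 41.501–48.235 → index 151–200; slope 49/6.734, offset 5.099.
AQI = 151 + 49/6.734·5.099 ≈ 188.10 ⇒ 188.
SO₂: 457.5 ∈ [397.4, 548.0] ↔ index [151, 200].
151 + (457.5−397.4)·(200−151)/(548.0−397.4) = 151 + 60.1·49/150.6 ≈ 170.55, so AQI = 171.
PM2.5: 58.13 ∈ [46.84, 110.42] ↔ index [51, 100].
51 + (58.13−46.84)·(100−51)/(110.42−46.84) = 51 + 11.29·49/63.58 ≈ 59.70, so AQI = 60.
Sub-indices: PM10→70, O₃→13, CO→188, SO₂→171, PM2.5→60. Ranked high→low: 188, 171, 70, 60, 13. Second-highest sub-index = 171.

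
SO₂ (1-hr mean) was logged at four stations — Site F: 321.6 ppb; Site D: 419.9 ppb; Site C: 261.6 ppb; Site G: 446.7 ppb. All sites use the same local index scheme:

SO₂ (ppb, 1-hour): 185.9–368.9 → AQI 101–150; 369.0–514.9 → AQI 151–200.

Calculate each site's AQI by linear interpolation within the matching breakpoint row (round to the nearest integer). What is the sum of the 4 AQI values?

603

Site F 321.6: bracket 185.9–368.9 → index 101–150; slope 49/183.0, offset 135.7.
AQI = 101 + 49/183.0·135.7 ≈ 137.33 ⇒ 137.
Site D: 419.9 lies in 369.0–514.9, so I_lo=151, I_hi=200, C_lo=369.0, C_hi=514.9.
(200−151)/(514.9−369.0) × (419.9−369.0) + 151 = 49/145.9 × 50.9 + 151 ≈ 168.09 → 168.
Site C: 261.6 ∈ [185.9, 368.9] ↔ index [101, 150].
101 + (261.6−185.9)·(150−101)/(368.9−185.9) = 101 + 75.7·49/183.0 ≈ 121.27, so AQI = 121.
Site G: 446.7 ∈ [369.0, 514.9] ↔ index [151, 200].
151 + (446.7−369.0)·(200−151)/(514.9−369.0) = 151 + 77.7·49/145.9 ≈ 177.10, so AQI = 177.
AQIs: Site F=137, Site D=168, Site C=121, Site G=177. Sum = 137 + 168 + 121 + 177 = 603.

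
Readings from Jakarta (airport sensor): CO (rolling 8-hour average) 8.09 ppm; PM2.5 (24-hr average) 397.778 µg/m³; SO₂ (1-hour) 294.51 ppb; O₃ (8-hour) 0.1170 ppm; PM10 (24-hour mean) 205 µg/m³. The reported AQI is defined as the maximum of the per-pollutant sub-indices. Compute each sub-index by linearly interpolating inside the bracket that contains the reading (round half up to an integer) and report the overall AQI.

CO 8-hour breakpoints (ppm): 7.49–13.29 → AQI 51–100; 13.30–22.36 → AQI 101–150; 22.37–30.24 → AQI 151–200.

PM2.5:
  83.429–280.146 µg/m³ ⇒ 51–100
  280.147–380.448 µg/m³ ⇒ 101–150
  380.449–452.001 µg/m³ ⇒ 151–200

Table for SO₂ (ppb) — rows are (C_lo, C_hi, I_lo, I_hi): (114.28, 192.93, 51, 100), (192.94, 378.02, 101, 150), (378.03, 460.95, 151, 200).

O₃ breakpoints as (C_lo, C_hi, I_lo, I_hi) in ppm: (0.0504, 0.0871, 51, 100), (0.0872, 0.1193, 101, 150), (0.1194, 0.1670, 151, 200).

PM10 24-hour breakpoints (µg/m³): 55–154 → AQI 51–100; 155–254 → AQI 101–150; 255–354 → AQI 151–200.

CO 8.09: bracket 7.49–13.29 → index 51–100; slope 49/5.80, offset 0.60.
AQI = 51 + 49/5.80·0.60 ≈ 56.07 ⇒ 56.
PM2.5: row 380.449–452.001 (AQI 151–200). (200−151)·(397.778−380.449)/(452.001−380.449) + 151 = 49·17.329/71.552 + 151 ≈ 162.87 → 163.
SO₂: 294.51 ∈ [192.94, 378.02] ↔ index [101, 150].
101 + (294.51−192.94)·(150−101)/(378.02−192.94) = 101 + 101.57·49/185.08 ≈ 127.89, so AQI = 128.
O₃: 0.1170 lies in 0.0872–0.1193, so I_lo=101, I_hi=150, C_lo=0.0872, C_hi=0.1193.
(150−101)/(0.1193−0.0872) × (0.1170−0.0872) + 101 = 49/0.0321 × 0.0298 + 101 ≈ 146.49 → 146.
PM10: 205 lies in 155–254, so I_lo=101, I_hi=150, C_lo=155, C_hi=254.
(150−101)/(254−155) × (205−155) + 101 = 49/99 × 50 + 101 ≈ 125.75 → 126.
Sub-indices: CO→56, PM2.5→163, SO₂→128, O₃→146, PM10→126. Overall AQI = max = 163; dominant pollutant is PM2.5.

163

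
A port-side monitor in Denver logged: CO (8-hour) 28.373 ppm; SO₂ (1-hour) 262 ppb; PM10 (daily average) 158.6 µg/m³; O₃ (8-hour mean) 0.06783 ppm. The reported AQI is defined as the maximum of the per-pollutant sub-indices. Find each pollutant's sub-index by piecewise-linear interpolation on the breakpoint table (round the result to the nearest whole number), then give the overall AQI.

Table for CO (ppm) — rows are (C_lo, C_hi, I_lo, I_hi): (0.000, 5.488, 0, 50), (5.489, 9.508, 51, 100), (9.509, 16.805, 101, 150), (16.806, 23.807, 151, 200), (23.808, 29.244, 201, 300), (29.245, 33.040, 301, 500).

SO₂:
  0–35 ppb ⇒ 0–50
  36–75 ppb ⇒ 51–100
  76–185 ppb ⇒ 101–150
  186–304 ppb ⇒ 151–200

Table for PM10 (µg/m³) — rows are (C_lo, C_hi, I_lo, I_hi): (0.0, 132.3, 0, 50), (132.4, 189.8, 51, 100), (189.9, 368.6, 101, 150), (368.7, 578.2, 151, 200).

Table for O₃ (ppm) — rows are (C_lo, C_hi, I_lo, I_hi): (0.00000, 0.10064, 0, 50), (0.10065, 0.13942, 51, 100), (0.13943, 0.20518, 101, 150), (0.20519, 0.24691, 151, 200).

284

CO: 28.373 lies in 23.808–29.244, so I_lo=201, I_hi=300, C_lo=23.808, C_hi=29.244.
(300−201)/(29.244−23.808) × (28.373−23.808) + 201 = 99/5.436 × 4.565 + 201 ≈ 284.14 → 284.
SO₂: 262 lies in 186–304, so I_lo=151, I_hi=200, C_lo=186, C_hi=304.
(200−151)/(304−186) × (262−186) + 151 = 49/118 × 76 + 151 ≈ 182.56 → 183.
PM10 158.6: bracket 132.4–189.8 → index 51–100; slope 49/57.4, offset 26.2.
AQI = 51 + 49/57.4·26.2 ≈ 73.37 ⇒ 73.
O₃: row 0.00000–0.10064 (AQI 0–50). (50−0)·(0.06783−0.00000)/(0.10064−0.00000) + 0 = 50·0.06783/0.10064 + 0 ≈ 33.70 → 34.
Sub-indices: CO→284, SO₂→183, PM10→73, O₃→34. Overall AQI = max = 284; dominant pollutant is CO.
AQI 284: Very Unhealthy.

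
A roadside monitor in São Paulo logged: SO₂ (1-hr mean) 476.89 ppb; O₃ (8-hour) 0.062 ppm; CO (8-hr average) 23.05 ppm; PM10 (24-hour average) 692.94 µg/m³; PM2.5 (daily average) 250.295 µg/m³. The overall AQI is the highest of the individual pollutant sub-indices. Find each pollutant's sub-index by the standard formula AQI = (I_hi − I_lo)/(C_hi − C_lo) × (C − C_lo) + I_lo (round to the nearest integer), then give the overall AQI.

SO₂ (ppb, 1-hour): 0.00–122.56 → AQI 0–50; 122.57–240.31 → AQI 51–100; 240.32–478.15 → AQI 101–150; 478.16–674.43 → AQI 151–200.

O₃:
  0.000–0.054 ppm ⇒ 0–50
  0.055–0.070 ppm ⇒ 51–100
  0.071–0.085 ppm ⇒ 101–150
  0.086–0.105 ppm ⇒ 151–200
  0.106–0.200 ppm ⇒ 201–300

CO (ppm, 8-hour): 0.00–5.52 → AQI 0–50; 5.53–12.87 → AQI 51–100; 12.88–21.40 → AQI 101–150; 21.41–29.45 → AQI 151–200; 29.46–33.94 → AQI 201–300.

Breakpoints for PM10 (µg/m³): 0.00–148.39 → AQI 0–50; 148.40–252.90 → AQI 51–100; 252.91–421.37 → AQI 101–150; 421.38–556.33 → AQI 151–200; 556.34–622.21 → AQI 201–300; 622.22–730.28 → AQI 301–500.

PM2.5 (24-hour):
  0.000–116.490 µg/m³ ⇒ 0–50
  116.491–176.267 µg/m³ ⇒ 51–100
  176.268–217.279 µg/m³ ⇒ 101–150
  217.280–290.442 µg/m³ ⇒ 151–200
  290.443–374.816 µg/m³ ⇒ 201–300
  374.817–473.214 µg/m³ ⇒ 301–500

SO₂: 476.89 lies in 240.32–478.15, so I_lo=101, I_hi=150, C_lo=240.32, C_hi=478.15.
(150−101)/(478.15−240.32) × (476.89−240.32) + 101 = 49/237.83 × 236.57 + 101 ≈ 149.74 → 150.
O₃: 0.062 lies in 0.055–0.070, so I_lo=51, I_hi=100, C_lo=0.055, C_hi=0.070.
(100−51)/(0.070−0.055) × (0.062−0.055) + 51 = 49/0.015 × 0.007 + 51 ≈ 73.87 → 74.
CO: row 21.41–29.45 (AQI 151–200). (200−151)·(23.05−21.41)/(29.45−21.41) + 151 = 49·1.64/8.04 + 151 ≈ 161.00 → 161.
PM10: 692.94 ∈ [622.22, 730.28] ↔ index [301, 500].
301 + (692.94−622.22)·(500−301)/(730.28−622.22) = 301 + 70.72·199/108.06 ≈ 431.24, so AQI = 431.
PM2.5: row 217.280–290.442 (AQI 151–200). (200−151)·(250.295−217.280)/(290.442−217.280) + 151 = 49·33.015/73.162 + 151 ≈ 173.11 → 173.
Sub-indices: SO₂→150, O₃→74, CO→161, PM10→431, PM2.5→173. Overall AQI = max = 431; dominant pollutant is PM10.
AQI 431: Hazardous.

431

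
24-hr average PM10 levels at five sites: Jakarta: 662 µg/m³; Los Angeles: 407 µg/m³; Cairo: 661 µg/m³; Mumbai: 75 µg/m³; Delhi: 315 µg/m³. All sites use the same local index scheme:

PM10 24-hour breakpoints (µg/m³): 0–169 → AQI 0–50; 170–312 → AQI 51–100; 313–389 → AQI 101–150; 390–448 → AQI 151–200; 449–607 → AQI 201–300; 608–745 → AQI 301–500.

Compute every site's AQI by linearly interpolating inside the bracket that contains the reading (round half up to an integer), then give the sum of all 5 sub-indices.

1046

Jakarta 662: bracket 608–745 → index 301–500; slope 199/137, offset 54.
AQI = 301 + 199/137·54 ≈ 379.44 ⇒ 379.
Los Angeles: 407 lies in 390–448, so I_lo=151, I_hi=200, C_lo=390, C_hi=448.
(200−151)/(448−390) × (407−390) + 151 = 49/58 × 17 + 151 ≈ 165.36 → 165.
Cairo: 661 lies in 608–745, so I_lo=301, I_hi=500, C_lo=608, C_hi=745.
(500−301)/(745−608) × (661−608) + 301 = 199/137 × 53 + 301 ≈ 377.99 → 378.
Mumbai: 75 ∈ [0, 169] ↔ index [0, 50].
0 + (75−0)·(50−0)/(169−0) = 0 + 75·50/169 ≈ 22.19, so AQI = 22.
Delhi: 315 ∈ [313, 389] ↔ index [101, 150].
101 + (315−313)·(150−101)/(389−313) = 101 + 2·49/76 ≈ 102.29, so AQI = 102.
AQIs: Jakarta=379, Los Angeles=165, Cairo=378, Mumbai=22, Delhi=102. Sum = 379 + 165 + 378 + 22 + 102 = 1046.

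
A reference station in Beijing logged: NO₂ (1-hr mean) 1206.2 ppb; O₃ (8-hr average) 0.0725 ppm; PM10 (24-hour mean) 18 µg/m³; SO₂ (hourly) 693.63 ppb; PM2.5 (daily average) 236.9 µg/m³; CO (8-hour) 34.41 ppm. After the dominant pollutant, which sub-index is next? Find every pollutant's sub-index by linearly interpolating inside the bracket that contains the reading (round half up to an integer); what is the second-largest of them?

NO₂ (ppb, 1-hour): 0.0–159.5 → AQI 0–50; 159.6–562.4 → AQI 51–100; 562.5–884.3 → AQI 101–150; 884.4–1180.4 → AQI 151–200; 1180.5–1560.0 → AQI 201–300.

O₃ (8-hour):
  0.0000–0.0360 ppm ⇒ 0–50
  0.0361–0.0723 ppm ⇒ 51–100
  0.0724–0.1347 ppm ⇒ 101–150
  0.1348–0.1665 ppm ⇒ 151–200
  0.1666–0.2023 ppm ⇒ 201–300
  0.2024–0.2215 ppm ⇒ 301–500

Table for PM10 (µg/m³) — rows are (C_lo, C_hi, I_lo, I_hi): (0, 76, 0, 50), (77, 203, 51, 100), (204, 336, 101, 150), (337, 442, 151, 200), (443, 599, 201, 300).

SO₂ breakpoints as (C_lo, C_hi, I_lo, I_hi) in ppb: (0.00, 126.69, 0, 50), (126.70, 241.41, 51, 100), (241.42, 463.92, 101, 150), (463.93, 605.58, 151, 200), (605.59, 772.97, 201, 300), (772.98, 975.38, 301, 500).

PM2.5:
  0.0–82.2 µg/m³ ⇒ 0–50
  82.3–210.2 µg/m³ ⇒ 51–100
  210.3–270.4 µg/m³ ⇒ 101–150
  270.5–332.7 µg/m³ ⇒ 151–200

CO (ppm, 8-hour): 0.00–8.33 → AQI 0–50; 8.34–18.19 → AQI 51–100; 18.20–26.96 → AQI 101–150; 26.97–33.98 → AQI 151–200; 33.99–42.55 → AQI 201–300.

NO₂: 1206.2 ∈ [1180.5, 1560.0] ↔ index [201, 300].
201 + (1206.2−1180.5)·(300−201)/(1560.0−1180.5) = 201 + 25.7·99/379.5 ≈ 207.70, so AQI = 208.
O₃: 0.0725 ∈ [0.0724, 0.1347] ↔ index [101, 150].
101 + (0.0725−0.0724)·(150−101)/(0.1347−0.0724) = 101 + 0.0001·49/0.0623 ≈ 101.08, so AQI = 101.
PM10: 18 lies in 0–76, so I_lo=0, I_hi=50, C_lo=0, C_hi=76.
(50−0)/(76−0) × (18−0) + 0 = 50/76 × 18 + 0 ≈ 11.84 → 12.
SO₂: 693.63 lies in 605.59–772.97, so I_lo=201, I_hi=300, C_lo=605.59, C_hi=772.97.
(300−201)/(772.97−605.59) × (693.63−605.59) + 201 = 99/167.38 × 88.04 + 201 ≈ 253.07 → 253.
PM2.5: row 210.3–270.4 (AQI 101–150). (150−101)·(236.9−210.3)/(270.4−210.3) + 101 = 49·26.6/60.1 + 101 ≈ 122.69 → 123.
CO: 34.41 ∈ [33.99, 42.55] ↔ index [201, 300].
201 + (34.41−33.99)·(300−201)/(42.55−33.99) = 201 + 0.42·99/8.56 ≈ 205.86, so AQI = 206.
Sub-indices: NO₂→208, O₃→101, PM10→12, SO₂→253, PM2.5→123, CO→206. Ranked high→low: 253, 208, 206, 123, 101, 12. Second-highest sub-index = 208.

208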